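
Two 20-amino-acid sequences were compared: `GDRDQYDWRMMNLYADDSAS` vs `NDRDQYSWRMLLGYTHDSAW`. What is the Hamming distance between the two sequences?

8

The sequences differ at residues 1, 7, 11, 12, 13, 15, 16, 20 (1-based) — 8 in total.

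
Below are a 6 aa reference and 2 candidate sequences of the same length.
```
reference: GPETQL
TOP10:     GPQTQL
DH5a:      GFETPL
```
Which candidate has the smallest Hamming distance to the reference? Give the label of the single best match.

TOP10 differs at 1 residue; DH5a differs at 2 residues. The closest is TOP10.

TOP10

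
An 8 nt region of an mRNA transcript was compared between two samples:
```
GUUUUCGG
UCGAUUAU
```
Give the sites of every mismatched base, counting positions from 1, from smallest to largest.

Differences at site 1 (G→U), site 2 (U→C), site 3 (U→G), site 4 (U→A), site 6 (C→U), site 7 (G→A), site 8 (G→U).

1, 2, 3, 4, 6, 7, 8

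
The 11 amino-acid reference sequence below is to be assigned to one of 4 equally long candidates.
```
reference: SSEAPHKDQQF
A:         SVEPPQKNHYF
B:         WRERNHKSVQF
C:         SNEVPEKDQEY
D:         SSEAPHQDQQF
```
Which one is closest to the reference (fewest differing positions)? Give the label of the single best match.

D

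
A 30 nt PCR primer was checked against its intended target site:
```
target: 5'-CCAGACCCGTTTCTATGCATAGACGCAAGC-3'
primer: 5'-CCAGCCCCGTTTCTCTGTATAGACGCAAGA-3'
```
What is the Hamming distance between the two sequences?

4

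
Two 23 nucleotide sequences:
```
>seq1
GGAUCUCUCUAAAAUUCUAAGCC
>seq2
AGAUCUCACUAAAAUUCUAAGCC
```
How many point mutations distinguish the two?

Comparing position by position, 2 sites differ: 1 (G/A), 8 (U/A).

2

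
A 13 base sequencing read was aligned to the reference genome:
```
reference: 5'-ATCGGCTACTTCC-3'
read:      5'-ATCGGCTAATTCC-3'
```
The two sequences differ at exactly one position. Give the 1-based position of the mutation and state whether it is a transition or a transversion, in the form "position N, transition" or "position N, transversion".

position 9, transversion

Position 9 changes C→A. C is a pyrimidine and A is a purine, so this is a transversion.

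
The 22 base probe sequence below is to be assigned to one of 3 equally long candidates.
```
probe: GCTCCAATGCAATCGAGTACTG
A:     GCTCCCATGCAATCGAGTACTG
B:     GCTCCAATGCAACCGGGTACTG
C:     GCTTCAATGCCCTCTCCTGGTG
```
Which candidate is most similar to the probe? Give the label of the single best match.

A

A differs at 1 base; B differs at 2 bases; C differs at 8 bases. The closest is A.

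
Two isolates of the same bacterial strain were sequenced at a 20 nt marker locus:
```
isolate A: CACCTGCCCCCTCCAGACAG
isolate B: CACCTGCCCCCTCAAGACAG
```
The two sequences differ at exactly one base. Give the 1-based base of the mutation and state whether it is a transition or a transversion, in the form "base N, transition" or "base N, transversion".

base 14, transversion

The sequences differ only at base 14: C→A (pyrimidine→purine), a transversion.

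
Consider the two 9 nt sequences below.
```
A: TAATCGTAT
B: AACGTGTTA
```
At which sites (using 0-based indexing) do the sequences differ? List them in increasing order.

0, 2, 3, 4, 7, 8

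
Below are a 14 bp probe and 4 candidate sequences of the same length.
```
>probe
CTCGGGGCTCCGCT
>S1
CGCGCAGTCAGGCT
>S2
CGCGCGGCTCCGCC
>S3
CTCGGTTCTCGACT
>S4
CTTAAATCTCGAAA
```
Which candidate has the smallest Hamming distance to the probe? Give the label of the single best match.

S2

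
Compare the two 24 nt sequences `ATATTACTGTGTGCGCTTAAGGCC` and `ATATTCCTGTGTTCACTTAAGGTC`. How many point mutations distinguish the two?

Mismatches (1-based): position 6: A→C; position 13: G→T; position 15: G→A; position 23: C→T.

4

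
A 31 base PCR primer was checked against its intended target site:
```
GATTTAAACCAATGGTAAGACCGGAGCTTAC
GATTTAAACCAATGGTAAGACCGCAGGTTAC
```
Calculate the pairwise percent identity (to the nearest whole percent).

94%

2 positions differ (24, 27), so 29 of 31 match: 29/31 = 93.55%.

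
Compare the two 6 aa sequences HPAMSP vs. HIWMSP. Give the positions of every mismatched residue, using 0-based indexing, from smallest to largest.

Differences at position 1 (P→I), position 2 (A→W).

1, 2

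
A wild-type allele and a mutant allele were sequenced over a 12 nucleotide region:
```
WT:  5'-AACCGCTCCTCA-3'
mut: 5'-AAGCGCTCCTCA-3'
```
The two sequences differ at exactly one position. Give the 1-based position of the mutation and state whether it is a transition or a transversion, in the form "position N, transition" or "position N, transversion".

position 3, transversion

The sequences differ only at position 3: C→G (pyrimidine→purine), a transversion.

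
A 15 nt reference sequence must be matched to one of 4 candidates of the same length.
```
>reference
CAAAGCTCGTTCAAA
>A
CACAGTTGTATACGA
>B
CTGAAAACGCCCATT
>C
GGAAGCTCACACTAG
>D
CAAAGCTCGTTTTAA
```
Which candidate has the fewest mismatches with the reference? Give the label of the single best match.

D

Hamming distances to reference — A: 8; B: 9; C: 7; D: 2.
Smallest is D with 2 mismatches.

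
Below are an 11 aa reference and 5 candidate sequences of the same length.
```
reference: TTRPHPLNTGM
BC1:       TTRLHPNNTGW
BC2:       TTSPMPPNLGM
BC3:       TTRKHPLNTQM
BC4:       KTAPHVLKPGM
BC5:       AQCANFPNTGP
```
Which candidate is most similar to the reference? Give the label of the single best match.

BC1 differs at 3 positions; BC2 differs at 4 positions; BC3 differs at 2 positions; BC4 differs at 5 positions; BC5 differs at 8 positions. The closest is BC3.

BC3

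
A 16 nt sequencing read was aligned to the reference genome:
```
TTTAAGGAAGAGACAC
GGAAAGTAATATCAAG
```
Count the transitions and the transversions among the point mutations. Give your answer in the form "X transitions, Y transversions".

0 transitions, 9 transversions

Mismatches (1-based):
base 1: T→G (pyrimidine→purine, transversion)
base 2: T→G (pyrimidine→purine, transversion)
base 3: T→A (pyrimidine→purine, transversion)
base 7: G→T (purine→pyrimidine, transversion)
base 10: G→T (purine→pyrimidine, transversion)
base 12: G→T (purine→pyrimidine, transversion)
base 13: A→C (purine→pyrimidine, transversion)
base 14: C→A (pyrimidine→purine, transversion)
base 16: C→G (pyrimidine→purine, transversion)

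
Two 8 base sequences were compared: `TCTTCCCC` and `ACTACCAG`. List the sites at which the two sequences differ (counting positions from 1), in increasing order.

Differences at site 1 (T→A), site 4 (T→A), site 7 (C→A), site 8 (C→G).

1, 4, 7, 8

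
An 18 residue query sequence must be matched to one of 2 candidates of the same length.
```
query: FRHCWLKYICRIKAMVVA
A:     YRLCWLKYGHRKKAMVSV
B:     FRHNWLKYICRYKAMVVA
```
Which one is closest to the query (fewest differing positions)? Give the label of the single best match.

B

Hamming distances to query — A: 7; B: 2.
Smallest is B with 2 mismatches.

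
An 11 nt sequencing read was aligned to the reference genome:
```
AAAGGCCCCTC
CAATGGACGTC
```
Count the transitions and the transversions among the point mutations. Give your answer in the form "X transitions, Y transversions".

Transitions (purine↔purine or pyrimidine↔pyrimidine): none.
Transversions (purine↔pyrimidine): 1 A→C, 4 G→T, 6 C→G, 7 C→A, 9 C→G.

0 transitions, 5 transversions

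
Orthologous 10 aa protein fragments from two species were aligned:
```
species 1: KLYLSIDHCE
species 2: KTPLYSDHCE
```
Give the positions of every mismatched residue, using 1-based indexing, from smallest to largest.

Scanning 1-based: 2: L/T; 3: Y/P; 5: S/Y; 6: I/S.

2, 3, 5, 6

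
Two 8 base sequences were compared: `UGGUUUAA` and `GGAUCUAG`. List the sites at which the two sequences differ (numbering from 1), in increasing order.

1, 3, 5, 8

Scanning 1-based: 1: U/G; 3: G/A; 5: U/C; 8: A/G.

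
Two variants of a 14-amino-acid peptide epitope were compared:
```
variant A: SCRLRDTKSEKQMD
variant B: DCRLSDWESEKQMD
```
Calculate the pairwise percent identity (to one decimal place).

4 positions differ (1, 5, 7, 8), so 10 of 14 match: 10/14 = 71.43%.

71.4%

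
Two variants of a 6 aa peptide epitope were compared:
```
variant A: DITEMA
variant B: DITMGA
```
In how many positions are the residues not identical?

The sequences differ at positions 4, 5 (1-based) — 2 in total.

2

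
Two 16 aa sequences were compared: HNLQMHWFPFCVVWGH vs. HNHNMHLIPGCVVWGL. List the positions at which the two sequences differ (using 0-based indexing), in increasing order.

Scanning 0-based: 2: L/H; 3: Q/N; 6: W/L; 7: F/I; 9: F/G; 15: H/L.

2, 3, 6, 7, 9, 15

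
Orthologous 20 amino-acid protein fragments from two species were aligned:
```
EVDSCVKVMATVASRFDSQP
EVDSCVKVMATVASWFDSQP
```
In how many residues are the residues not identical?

1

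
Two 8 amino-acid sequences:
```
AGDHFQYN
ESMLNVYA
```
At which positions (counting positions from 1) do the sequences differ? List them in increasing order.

1, 2, 3, 4, 5, 6, 8

Scanning 1-based: 1: A/E; 2: G/S; 3: D/M; 4: H/L; 5: F/N; 6: Q/V; 8: N/A.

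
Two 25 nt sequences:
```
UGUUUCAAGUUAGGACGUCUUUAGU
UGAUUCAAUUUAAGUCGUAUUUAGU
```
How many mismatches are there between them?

5

Comparing position by position, 5 positions differ: 3 (U/A), 9 (G/U), 13 (G/A), 15 (A/U), 19 (C/A).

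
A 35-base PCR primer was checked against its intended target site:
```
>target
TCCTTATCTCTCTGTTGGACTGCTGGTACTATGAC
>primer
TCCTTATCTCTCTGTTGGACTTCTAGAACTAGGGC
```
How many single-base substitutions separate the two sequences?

5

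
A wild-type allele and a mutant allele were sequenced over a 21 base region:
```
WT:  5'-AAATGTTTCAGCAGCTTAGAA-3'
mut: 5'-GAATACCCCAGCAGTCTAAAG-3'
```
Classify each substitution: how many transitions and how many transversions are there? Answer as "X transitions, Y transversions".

9 transitions, 0 transversions

Transitions (purine↔purine or pyrimidine↔pyrimidine): 1 A→G, 5 G→A, 6 T→C, 7 T→C, 8 T→C, 15 C→T, 16 T→C, 19 G→A, 21 A→G.
Transversions (purine↔pyrimidine): none.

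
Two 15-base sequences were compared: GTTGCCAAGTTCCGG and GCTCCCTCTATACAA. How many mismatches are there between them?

Comparing position by position, 9 sites differ: 2 (T/C), 4 (G/C), 7 (A/T), 8 (A/C), 9 (G/T), 10 (T/A), 12 (C/A), 14 (G/A), 15 (G/A).

9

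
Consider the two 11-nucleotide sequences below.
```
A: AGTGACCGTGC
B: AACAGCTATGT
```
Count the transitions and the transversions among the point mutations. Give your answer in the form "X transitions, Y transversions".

Transitions (purine↔purine or pyrimidine↔pyrimidine): 2 G→A, 3 T→C, 4 G→A, 5 A→G, 7 C→T, 8 G→A, 11 C→T.
Transversions (purine↔pyrimidine): none.

7 transitions, 0 transversions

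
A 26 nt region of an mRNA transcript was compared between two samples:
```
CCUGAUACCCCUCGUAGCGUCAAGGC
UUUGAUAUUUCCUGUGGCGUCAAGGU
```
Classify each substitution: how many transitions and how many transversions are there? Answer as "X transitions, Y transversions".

9 transitions, 0 transversions

Transitions (purine↔purine or pyrimidine↔pyrimidine): 1 C→U, 2 C→U, 8 C→U, 9 C→U, 10 C→U, 12 U→C, 13 C→U, 16 A→G, 26 C→U.
Transversions (purine↔pyrimidine): none.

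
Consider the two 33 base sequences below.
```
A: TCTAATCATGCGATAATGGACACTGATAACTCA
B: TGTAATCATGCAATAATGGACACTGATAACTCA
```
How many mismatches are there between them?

2

The sequences differ at sites 2, 12 (1-based) — 2 in total.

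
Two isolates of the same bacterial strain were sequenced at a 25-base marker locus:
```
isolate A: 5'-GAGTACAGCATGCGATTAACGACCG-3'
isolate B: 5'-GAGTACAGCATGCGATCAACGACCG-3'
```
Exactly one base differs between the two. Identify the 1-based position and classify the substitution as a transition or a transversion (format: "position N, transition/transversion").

The sequences differ only at position 17: T→C (pyrimidine→pyrimidine), a transition.

position 17, transition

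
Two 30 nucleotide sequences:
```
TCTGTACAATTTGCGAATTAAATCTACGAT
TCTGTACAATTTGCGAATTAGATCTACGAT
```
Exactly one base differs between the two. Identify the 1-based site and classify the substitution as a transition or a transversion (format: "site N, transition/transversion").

site 21, transition

The sequences differ only at site 21: A→G (purine→purine), a transition.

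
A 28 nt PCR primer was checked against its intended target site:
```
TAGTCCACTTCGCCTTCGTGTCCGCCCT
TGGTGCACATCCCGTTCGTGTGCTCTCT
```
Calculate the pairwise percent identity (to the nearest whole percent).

71%

8 positions differ (2, 5, 9, 12, 14, 22, 24, 26), so 20 of 28 match: 20/28 = 71.43%.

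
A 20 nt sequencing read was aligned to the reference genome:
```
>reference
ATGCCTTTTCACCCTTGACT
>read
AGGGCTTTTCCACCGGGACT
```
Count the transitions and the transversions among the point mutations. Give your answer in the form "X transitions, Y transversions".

Mismatches (1-based):
base 2: T→G (pyrimidine→purine, transversion)
base 4: C→G (pyrimidine→purine, transversion)
base 11: A→C (purine→pyrimidine, transversion)
base 12: C→A (pyrimidine→purine, transversion)
base 15: T→G (pyrimidine→purine, transversion)
base 16: T→G (pyrimidine→purine, transversion)

0 transitions, 6 transversions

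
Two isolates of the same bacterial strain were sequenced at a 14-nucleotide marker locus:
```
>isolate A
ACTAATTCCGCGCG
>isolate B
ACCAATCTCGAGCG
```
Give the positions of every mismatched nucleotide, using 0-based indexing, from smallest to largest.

2, 6, 7, 10

Scanning 0-based: 2: T/C; 6: T/C; 7: C/T; 10: C/A.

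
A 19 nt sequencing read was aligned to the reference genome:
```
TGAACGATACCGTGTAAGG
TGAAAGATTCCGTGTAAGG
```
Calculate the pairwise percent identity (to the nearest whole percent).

2 positions differ (5, 9), so 17 of 19 match: 17/19 = 89.47%.

89%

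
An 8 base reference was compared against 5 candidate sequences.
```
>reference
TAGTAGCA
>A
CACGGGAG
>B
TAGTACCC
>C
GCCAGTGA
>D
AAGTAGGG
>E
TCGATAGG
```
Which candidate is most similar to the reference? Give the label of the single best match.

Hamming distances to reference — A: 6; B: 2; C: 7; D: 3; E: 6.
Smallest is B with 2 mismatches.

B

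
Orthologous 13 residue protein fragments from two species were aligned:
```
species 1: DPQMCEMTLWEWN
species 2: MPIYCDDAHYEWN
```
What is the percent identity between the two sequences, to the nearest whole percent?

Mismatches at positions 1, 3, 4, 6, 7, 8, 9, 10 (1-based): 8 of 13.
Identical positions: 5/13 = 38.46% → 38%.

38%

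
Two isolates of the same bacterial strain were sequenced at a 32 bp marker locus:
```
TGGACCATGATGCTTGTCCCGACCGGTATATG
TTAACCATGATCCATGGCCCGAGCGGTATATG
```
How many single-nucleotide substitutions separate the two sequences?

6

The sequences differ at bases 2, 3, 12, 14, 17, 23 (1-based) — 6 in total.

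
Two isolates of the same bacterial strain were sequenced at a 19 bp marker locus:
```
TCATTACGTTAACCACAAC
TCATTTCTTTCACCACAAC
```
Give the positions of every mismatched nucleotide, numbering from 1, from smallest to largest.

6, 8, 11

Differences at position 6 (A→T), position 8 (G→T), position 11 (A→C).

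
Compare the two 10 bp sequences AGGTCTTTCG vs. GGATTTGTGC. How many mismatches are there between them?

6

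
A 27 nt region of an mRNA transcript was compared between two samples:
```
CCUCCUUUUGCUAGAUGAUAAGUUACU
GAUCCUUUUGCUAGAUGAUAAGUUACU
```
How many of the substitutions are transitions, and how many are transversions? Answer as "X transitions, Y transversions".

Transitions (purine↔purine or pyrimidine↔pyrimidine): none.
Transversions (purine↔pyrimidine): 1 C→G, 2 C→A.

0 transitions, 2 transversions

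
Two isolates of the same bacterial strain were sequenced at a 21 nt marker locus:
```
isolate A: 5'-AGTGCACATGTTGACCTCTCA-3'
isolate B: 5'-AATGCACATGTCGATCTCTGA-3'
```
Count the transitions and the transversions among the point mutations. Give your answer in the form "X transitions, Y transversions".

3 transitions, 1 transversion

Mismatches (1-based):
site 2: G→A (purine→purine, transition)
site 12: T→C (pyrimidine→pyrimidine, transition)
site 15: C→T (pyrimidine→pyrimidine, transition)
site 20: C→G (pyrimidine→purine, transversion)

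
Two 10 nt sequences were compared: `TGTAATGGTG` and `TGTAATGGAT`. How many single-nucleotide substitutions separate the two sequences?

Comparing position by position, 2 sites differ: 9 (T/A), 10 (G/T).

2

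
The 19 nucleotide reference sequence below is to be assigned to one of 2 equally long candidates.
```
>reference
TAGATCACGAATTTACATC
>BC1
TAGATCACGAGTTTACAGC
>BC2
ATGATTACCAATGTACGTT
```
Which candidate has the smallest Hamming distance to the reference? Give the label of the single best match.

BC1 differs at 2 positions; BC2 differs at 7 positions. The closest is BC1.

BC1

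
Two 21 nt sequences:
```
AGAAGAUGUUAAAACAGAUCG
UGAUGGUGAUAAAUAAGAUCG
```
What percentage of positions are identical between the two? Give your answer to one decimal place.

71.4%

Mismatches at positions 1, 4, 6, 9, 14, 15 (1-based): 6 of 21.
Identical positions: 15/21 = 71.43% → 71.4%.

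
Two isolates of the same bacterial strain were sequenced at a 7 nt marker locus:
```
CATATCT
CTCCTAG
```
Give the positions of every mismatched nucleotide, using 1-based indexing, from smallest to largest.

Differences at position 2 (A→T), position 3 (T→C), position 4 (A→C), position 6 (C→A), position 7 (T→G).

2, 3, 4, 6, 7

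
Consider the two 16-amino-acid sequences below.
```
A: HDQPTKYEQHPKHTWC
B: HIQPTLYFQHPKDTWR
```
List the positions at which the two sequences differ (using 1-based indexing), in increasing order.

Scanning 1-based: 2: D/I; 6: K/L; 8: E/F; 13: H/D; 16: C/R.

2, 6, 8, 13, 16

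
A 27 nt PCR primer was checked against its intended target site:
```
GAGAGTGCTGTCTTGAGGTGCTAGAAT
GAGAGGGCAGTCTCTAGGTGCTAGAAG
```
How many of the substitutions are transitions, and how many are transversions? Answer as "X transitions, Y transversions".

1 transition, 4 transversions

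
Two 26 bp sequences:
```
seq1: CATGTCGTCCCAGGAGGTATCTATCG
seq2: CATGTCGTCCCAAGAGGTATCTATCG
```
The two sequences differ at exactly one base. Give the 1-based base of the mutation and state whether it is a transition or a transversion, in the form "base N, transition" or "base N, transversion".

base 13, transition

The sequences differ only at base 13: G→A (purine→purine), a transition.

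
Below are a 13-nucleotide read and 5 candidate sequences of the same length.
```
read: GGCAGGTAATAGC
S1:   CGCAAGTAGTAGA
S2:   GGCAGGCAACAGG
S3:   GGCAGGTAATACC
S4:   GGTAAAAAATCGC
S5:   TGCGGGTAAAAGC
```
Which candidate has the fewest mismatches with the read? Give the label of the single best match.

S3

Hamming distances to read — S1: 4; S2: 3; S3: 1; S4: 5; S5: 3.
Smallest is S3 with 1 mismatch.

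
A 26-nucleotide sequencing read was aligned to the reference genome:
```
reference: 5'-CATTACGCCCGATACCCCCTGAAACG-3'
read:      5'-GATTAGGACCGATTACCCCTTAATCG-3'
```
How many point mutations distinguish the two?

Comparing position by position, 7 sites differ: 1 (C/G), 6 (C/G), 8 (C/A), 14 (A/T), 15 (C/A), 21 (G/T), 24 (A/T).

7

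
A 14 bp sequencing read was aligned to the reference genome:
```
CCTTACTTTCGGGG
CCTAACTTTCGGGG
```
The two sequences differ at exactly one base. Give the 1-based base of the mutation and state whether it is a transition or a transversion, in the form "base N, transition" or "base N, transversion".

base 4, transversion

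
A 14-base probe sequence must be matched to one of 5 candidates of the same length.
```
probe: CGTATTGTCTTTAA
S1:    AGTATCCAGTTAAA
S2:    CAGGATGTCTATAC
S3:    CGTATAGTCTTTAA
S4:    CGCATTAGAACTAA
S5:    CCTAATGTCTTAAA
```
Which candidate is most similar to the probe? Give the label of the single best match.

Hamming distances to probe — S1: 6; S2: 6; S3: 1; S4: 6; S5: 3.
Smallest is S3 with 1 mismatch.

S3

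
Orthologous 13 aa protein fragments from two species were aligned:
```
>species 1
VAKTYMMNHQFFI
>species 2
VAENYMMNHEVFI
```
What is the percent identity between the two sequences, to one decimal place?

69.2%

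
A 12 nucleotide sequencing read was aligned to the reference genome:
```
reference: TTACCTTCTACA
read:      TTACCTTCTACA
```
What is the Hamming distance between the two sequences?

The two sequences are identical at every position.

0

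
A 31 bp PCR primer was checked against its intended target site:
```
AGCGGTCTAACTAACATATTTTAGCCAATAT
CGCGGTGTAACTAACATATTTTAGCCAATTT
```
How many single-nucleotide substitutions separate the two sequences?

Comparing position by position, 3 sites differ: 1 (A/C), 7 (C/G), 30 (A/T).

3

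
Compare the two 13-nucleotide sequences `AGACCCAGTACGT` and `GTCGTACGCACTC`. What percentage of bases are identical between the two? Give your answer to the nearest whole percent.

10 positions differ (1, 2, 3, 4, 5, 6, 7, 9, 12, 13), so 3 of 13 match: 3/13 = 23.08%.

23%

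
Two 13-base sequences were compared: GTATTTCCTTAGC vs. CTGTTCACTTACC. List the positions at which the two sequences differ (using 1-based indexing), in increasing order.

1, 3, 6, 7, 12

Scanning 1-based: 1: G/C; 3: A/G; 6: T/C; 7: C/A; 12: G/C.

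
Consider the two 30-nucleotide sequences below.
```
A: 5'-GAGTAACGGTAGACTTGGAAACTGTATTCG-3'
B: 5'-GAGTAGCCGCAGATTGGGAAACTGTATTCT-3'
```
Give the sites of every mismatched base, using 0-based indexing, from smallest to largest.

Differences at site 5 (A→G), site 7 (G→C), site 9 (T→C), site 13 (C→T), site 15 (T→G), site 29 (G→T).

5, 7, 9, 13, 15, 29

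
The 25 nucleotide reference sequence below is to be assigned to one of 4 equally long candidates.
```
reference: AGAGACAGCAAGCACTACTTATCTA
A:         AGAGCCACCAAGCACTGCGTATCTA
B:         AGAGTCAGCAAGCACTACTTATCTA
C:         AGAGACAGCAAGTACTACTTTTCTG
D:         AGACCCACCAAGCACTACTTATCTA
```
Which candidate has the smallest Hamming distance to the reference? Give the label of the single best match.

Hamming distances to reference — A: 4; B: 1; C: 3; D: 3.
Smallest is B with 1 mismatch.

B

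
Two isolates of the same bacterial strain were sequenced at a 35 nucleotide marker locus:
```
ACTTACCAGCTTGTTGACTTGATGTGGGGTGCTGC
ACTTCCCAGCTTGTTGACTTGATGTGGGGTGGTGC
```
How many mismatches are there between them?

The sequences differ at sites 5, 32 (1-based) — 2 in total.

2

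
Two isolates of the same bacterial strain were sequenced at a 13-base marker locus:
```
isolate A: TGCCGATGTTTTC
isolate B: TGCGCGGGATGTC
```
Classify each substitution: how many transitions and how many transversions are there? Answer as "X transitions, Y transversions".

Mismatches (1-based):
position 4: C→G (pyrimidine→purine, transversion)
position 5: G→C (purine→pyrimidine, transversion)
position 6: A→G (purine→purine, transition)
position 7: T→G (pyrimidine→purine, transversion)
position 9: T→A (pyrimidine→purine, transversion)
position 11: T→G (pyrimidine→purine, transversion)

1 transition, 5 transversions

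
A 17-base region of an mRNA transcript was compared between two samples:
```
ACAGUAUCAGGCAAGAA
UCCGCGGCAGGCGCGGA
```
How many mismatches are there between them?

The sequences differ at bases 1, 3, 5, 6, 7, 13, 14, 16 (1-based) — 8 in total.

8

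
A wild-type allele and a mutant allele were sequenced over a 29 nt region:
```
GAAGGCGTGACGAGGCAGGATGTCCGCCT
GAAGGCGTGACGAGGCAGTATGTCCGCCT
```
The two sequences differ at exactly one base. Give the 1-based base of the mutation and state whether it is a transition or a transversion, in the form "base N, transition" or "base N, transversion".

base 19, transversion

The sequences differ only at base 19: G→T (purine→pyrimidine), a transversion.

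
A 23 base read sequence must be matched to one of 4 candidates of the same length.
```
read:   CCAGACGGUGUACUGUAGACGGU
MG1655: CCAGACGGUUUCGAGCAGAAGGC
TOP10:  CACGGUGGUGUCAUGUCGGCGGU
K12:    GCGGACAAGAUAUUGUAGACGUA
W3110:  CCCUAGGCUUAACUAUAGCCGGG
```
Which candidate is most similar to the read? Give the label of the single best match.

Hamming distances to read — MG1655: 7; TOP10: 8; K12: 9; W3110: 9.
Smallest is MG1655 with 7 mismatches.

MG1655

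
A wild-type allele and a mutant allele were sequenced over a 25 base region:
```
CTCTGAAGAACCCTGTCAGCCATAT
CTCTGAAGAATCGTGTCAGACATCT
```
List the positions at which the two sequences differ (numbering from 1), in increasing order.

Scanning 1-based: 11: C/T; 13: C/G; 20: C/A; 24: A/C.

11, 13, 20, 24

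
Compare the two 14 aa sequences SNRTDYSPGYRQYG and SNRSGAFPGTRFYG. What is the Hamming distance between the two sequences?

6

The sequences differ at residues 4, 5, 6, 7, 10, 12 (1-based) — 6 in total.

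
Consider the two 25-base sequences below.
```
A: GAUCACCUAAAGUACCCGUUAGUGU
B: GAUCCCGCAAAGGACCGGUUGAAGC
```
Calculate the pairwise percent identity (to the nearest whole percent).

64%

Mismatches at positions 5, 7, 8, 13, 17, 21, 22, 23, 25 (1-based): 9 of 25.
Identical positions: 16/25 = 64% → 64%.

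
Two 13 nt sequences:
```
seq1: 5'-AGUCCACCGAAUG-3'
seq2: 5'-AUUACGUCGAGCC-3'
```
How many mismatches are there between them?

The sequences differ at bases 2, 4, 6, 7, 11, 12, 13 (1-based) — 7 in total.

7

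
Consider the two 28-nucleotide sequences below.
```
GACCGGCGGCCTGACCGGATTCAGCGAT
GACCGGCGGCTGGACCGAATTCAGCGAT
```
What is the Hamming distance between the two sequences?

3

Mismatches (1-based): site 11: C→T; site 12: T→G; site 18: G→A.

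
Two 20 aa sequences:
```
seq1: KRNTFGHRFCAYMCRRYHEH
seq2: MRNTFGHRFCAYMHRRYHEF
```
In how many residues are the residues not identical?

The sequences differ at residues 1, 14, 20 (1-based) — 3 in total.

3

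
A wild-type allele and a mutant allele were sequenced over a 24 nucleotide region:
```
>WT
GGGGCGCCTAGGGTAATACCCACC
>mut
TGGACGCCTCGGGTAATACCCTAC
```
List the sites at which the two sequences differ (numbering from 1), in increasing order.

1, 4, 10, 22, 23

Differences at site 1 (G→T), site 4 (G→A), site 10 (A→C), site 22 (A→T), site 23 (C→A).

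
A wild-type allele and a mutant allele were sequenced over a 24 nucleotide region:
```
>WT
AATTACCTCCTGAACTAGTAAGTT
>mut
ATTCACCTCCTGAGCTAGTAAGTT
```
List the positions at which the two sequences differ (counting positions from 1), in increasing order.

Scanning 1-based: 2: A/T; 4: T/C; 14: A/G.

2, 4, 14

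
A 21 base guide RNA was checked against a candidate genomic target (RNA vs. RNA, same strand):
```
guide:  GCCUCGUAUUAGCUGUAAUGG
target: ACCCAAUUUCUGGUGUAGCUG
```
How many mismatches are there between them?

11

Comparing position by position, 11 sites differ: 1 (G/A), 4 (U/C), 5 (C/A), 6 (G/A), 8 (A/U), 10 (U/C), 11 (A/U), 13 (C/G), 18 (A/G), 19 (U/C), 20 (G/U).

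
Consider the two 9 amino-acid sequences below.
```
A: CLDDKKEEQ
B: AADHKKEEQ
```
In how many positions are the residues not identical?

The sequences differ at positions 1, 2, 4 (1-based) — 3 in total.

3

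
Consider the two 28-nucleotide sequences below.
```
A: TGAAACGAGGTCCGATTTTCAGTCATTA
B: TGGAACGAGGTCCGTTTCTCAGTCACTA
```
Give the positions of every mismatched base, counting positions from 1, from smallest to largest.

Differences at position 3 (A→G), position 15 (A→T), position 18 (T→C), position 26 (T→C).

3, 15, 18, 26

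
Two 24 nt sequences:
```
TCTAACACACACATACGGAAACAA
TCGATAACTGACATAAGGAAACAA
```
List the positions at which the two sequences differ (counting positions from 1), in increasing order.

3, 5, 6, 9, 10, 16

Differences at position 3 (T→G), position 5 (A→T), position 6 (C→A), position 9 (A→T), position 10 (C→G), position 16 (C→A).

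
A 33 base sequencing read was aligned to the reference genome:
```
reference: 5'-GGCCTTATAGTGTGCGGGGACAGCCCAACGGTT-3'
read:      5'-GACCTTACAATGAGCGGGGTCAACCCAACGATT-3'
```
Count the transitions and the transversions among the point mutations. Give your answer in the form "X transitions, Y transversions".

5 transitions, 2 transversions

Mismatches (1-based):
site 2: G→A (purine→purine, transition)
site 8: T→C (pyrimidine→pyrimidine, transition)
site 10: G→A (purine→purine, transition)
site 13: T→A (pyrimidine→purine, transversion)
site 20: A→T (purine→pyrimidine, transversion)
site 23: G→A (purine→purine, transition)
site 31: G→A (purine→purine, transition)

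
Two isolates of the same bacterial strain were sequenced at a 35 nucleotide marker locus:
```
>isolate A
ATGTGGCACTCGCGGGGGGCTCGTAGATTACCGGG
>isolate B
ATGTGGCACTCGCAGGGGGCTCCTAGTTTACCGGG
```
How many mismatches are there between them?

3

Mismatches (1-based): base 14: G→A; base 23: G→C; base 27: A→T.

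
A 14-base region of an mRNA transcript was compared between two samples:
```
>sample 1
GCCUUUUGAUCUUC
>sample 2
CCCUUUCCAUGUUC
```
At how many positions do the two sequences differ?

4

Mismatches (1-based): position 1: G→C; position 7: U→C; position 8: G→C; position 11: C→G.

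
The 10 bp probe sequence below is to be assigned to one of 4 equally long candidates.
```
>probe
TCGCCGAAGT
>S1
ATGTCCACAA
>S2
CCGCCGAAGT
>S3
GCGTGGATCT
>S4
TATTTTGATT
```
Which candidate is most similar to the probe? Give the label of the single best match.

Hamming distances to probe — S1: 7; S2: 1; S3: 5; S4: 7.
Smallest is S2 with 1 mismatch.

S2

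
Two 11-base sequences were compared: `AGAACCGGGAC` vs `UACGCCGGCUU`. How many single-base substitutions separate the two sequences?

7

Comparing position by position, 7 positions differ: 1 (A/U), 2 (G/A), 3 (A/C), 4 (A/G), 9 (G/C), 10 (A/U), 11 (C/U).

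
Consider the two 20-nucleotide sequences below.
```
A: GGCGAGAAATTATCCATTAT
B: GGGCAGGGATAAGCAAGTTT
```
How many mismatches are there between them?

9

Comparing position by position, 9 bases differ: 3 (C/G), 4 (G/C), 7 (A/G), 8 (A/G), 11 (T/A), 13 (T/G), 15 (C/A), 17 (T/G), 19 (A/T).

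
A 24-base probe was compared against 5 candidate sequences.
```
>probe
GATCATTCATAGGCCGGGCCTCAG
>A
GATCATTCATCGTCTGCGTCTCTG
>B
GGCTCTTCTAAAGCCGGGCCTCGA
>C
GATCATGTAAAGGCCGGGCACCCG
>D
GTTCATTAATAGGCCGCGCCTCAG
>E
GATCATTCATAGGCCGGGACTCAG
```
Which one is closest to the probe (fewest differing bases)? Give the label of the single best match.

E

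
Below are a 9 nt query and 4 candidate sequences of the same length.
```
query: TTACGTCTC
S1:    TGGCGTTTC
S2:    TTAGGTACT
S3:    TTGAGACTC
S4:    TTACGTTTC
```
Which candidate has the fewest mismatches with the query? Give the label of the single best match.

S4

Hamming distances to query — S1: 3; S2: 4; S3: 3; S4: 1.
Smallest is S4 with 1 mismatch.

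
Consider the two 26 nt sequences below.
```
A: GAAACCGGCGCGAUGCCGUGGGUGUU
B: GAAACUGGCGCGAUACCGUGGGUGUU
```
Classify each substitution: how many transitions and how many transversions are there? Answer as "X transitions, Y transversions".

Transitions (purine↔purine or pyrimidine↔pyrimidine): 6 C→U, 15 G→A.
Transversions (purine↔pyrimidine): none.

2 transitions, 0 transversions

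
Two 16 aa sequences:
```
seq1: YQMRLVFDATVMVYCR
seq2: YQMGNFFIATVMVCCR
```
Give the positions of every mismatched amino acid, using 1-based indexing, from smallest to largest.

Scanning 1-based: 4: R/G; 5: L/N; 6: V/F; 8: D/I; 14: Y/C.

4, 5, 6, 8, 14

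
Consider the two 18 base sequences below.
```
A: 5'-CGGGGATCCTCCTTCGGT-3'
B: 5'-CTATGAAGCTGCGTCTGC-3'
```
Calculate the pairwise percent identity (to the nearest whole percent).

Mismatches at positions 2, 3, 4, 7, 8, 11, 13, 16, 18 (1-based): 9 of 18.
Identical positions: 9/18 = 50% → 50%.

50%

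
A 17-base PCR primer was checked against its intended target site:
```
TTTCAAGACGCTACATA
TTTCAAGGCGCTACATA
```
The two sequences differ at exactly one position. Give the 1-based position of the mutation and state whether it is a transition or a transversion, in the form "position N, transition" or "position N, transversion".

position 8, transition

Position 8 changes A→G. A is a purine and G is a purine, so this is a transition.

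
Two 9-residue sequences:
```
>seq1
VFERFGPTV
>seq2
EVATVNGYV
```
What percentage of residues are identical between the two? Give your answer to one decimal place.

Mismatches at positions 1, 2, 3, 4, 5, 6, 7, 8 (1-based): 8 of 9.
Identical positions: 1/9 = 11.11% → 11.1%.

11.1%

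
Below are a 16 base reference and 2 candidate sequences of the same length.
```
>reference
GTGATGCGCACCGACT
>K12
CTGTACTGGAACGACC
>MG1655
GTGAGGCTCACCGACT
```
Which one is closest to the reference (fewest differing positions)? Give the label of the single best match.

MG1655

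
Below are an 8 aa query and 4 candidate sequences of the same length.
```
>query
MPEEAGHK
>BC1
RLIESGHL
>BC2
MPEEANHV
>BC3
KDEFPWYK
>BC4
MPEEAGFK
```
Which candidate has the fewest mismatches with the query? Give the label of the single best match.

BC1 differs at 5 positions; BC2 differs at 2 positions; BC3 differs at 6 positions; BC4 differs at 1 position. The closest is BC4.

BC4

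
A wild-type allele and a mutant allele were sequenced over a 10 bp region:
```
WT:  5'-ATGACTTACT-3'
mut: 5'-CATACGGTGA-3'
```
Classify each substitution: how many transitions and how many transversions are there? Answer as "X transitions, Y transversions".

Mismatches (1-based):
position 1: A→C (purine→pyrimidine, transversion)
position 2: T→A (pyrimidine→purine, transversion)
position 3: G→T (purine→pyrimidine, transversion)
position 6: T→G (pyrimidine→purine, transversion)
position 7: T→G (pyrimidine→purine, transversion)
position 8: A→T (purine→pyrimidine, transversion)
position 9: C→G (pyrimidine→purine, transversion)
position 10: T→A (pyrimidine→purine, transversion)

0 transitions, 8 transversions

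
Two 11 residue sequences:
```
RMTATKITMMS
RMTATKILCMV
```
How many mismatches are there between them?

3

Comparing position by position, 3 residues differ: 8 (T/L), 9 (M/C), 11 (S/V).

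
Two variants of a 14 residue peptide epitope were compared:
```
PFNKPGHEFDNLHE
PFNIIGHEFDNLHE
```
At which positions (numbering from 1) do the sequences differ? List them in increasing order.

Scanning 1-based: 4: K/I; 5: P/I.

4, 5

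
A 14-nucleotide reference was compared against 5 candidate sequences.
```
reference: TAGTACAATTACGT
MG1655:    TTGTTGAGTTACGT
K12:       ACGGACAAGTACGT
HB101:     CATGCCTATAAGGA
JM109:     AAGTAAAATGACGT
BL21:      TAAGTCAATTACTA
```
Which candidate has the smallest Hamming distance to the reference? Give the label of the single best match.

JM109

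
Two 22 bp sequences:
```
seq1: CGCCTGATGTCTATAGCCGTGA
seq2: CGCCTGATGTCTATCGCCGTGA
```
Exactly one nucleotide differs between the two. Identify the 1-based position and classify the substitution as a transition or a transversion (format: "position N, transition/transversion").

Position 15 changes A→C. A is a purine and C is a pyrimidine, so this is a transversion.

position 15, transversion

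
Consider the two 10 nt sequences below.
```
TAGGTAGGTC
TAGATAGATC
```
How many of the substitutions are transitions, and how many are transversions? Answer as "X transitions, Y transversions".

2 transitions, 0 transversions

Mismatches (1-based):
base 4: G→A (purine→purine, transition)
base 8: G→A (purine→purine, transition)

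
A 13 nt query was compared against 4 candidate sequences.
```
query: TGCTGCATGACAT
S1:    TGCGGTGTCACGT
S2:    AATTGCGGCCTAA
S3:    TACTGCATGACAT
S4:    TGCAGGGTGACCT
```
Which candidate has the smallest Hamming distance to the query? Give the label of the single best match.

S1 differs at 5 sites; S2 differs at 9 sites; S3 differs at 1 site; S4 differs at 4 sites. The closest is S3.

S3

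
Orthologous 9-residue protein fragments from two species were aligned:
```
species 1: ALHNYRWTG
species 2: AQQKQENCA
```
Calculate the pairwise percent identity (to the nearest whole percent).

Mismatches at positions 2, 3, 4, 5, 6, 7, 8, 9 (1-based): 8 of 9.
Identical positions: 1/9 = 11.11% → 11%.

11%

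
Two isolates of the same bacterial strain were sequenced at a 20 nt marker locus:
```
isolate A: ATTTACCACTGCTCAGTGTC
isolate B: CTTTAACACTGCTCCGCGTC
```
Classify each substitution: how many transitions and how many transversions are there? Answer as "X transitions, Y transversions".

1 transition, 3 transversions

Mismatches (1-based):
base 1: A→C (purine→pyrimidine, transversion)
base 6: C→A (pyrimidine→purine, transversion)
base 15: A→C (purine→pyrimidine, transversion)
base 17: T→C (pyrimidine→pyrimidine, transition)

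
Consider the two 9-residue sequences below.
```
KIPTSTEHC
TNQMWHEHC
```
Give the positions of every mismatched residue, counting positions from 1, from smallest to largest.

1, 2, 3, 4, 5, 6

Differences at position 1 (K→T), position 2 (I→N), position 3 (P→Q), position 4 (T→M), position 5 (S→W), position 6 (T→H).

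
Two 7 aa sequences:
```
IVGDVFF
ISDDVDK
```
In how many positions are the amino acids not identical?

Comparing position by position, 4 positions differ: 2 (V/S), 3 (G/D), 6 (F/D), 7 (F/K).

4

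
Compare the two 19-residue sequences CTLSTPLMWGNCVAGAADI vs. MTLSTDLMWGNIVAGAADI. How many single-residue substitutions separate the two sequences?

Comparing position by position, 3 residues differ: 1 (C/M), 6 (P/D), 12 (C/I).

3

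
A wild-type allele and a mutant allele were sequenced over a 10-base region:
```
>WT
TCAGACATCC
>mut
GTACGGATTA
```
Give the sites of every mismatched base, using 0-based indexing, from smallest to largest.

0, 1, 3, 4, 5, 8, 9

Differences at site 0 (T→G), site 1 (C→T), site 3 (G→C), site 4 (A→G), site 5 (C→G), site 8 (C→T), site 9 (C→A).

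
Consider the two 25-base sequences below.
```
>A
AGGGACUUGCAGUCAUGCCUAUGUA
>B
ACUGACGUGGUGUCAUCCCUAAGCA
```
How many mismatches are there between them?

Comparing position by position, 8 sites differ: 2 (G/C), 3 (G/U), 7 (U/G), 10 (C/G), 11 (A/U), 17 (G/C), 22 (U/A), 24 (U/C).

8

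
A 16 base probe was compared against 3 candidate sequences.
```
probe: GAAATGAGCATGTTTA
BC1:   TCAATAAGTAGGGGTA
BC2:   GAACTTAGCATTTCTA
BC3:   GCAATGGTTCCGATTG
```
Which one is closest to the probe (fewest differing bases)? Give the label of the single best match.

BC2

Hamming distances to probe — BC1: 7; BC2: 4; BC3: 8.
Smallest is BC2 with 4 mismatches.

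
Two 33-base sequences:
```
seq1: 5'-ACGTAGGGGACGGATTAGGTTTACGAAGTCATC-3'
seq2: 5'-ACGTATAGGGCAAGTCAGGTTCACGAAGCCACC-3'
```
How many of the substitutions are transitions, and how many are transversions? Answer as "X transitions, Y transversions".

Mismatches (1-based):
position 6: G→T (purine→pyrimidine, transversion)
position 7: G→A (purine→purine, transition)
position 10: A→G (purine→purine, transition)
position 12: G→A (purine→purine, transition)
position 13: G→A (purine→purine, transition)
position 14: A→G (purine→purine, transition)
position 16: T→C (pyrimidine→pyrimidine, transition)
position 22: T→C (pyrimidine→pyrimidine, transition)
position 29: T→C (pyrimidine→pyrimidine, transition)
position 32: T→C (pyrimidine→pyrimidine, transition)

9 transitions, 1 transversion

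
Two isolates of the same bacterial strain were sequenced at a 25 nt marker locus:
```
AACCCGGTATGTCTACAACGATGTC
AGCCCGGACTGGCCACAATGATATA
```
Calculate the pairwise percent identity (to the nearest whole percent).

68%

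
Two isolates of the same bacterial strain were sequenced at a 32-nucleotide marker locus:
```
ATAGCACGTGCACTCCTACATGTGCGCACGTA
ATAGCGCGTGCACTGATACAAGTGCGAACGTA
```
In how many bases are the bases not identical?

5

Comparing position by position, 5 bases differ: 6 (A/G), 15 (C/G), 16 (C/A), 21 (T/A), 27 (C/A).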